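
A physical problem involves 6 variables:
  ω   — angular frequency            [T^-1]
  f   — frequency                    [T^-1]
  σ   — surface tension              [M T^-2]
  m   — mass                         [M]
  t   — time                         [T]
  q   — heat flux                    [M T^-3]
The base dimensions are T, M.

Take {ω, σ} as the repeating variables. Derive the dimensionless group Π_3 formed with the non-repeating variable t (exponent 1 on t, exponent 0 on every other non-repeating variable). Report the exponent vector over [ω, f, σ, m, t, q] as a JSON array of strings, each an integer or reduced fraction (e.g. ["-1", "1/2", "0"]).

Write exponents as rows T,M / cols ω,f,σ,m,t,q:
  T: [-1 -1 -2  0  1 -3]
  M: [ 0  0  1  1  0  1]
Echelon form has 2 nonzero rows (pivots: ω,σ)
Pivot set = {ω,σ}, free = {f,m,t,q}
RREF:
  r0: [   1    1    0   -2   -1    1]
  r1: [   0    0    1    1    0    1]
Fix exponent of t at 1, f at 0, m at 0, q at 0; solve each RREF row for its pivot's exponent:
  r0: exp(ω) + (-1)·1 = 0 ⇒ exp(ω) = 1
  r1: exp(σ) + (0)·1 = 0 ⇒ exp(σ) = 0
Π_3 = ω · t

["1", "0", "0", "0", "1", "0"]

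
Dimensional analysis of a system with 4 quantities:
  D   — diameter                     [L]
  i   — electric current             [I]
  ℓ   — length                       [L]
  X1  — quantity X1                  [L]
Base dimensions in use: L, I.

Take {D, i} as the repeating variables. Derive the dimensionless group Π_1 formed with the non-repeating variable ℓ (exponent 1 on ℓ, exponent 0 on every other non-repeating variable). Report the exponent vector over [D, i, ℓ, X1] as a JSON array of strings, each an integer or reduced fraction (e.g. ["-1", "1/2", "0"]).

Exponent matrix [L,I] × [D,i,ℓ,X1]:
  L: [ 1  0  1  1]
  I: [ 0  1  0  0]
Echelon form has 2 nonzero rows (pivots: D,i)
Pivot set = {D,i}, free = {ℓ,X1}
RREF:
  r0: [   1    0    1    1]
  r1: [   0    1    0    0]
Fix exponent of ℓ at 1, X1 at 0; solve each RREF row for its pivot's exponent:
  r0: exp(D) + (1)·1 = 0 ⇒ exp(D) = -1
  r1: exp(i) + (0)·1 = 0 ⇒ exp(i) = 0
Π_1 = D^-1 · ℓ

["-1", "0", "1", "0"]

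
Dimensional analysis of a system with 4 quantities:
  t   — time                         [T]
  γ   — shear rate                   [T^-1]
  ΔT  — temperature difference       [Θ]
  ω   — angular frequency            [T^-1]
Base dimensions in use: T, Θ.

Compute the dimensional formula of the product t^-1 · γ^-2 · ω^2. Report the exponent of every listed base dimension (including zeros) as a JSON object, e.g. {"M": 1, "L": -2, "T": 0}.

{"T": -1, "Θ": 0}

Write exponents as rows T,Θ / cols t,γ,ΔT,ω:
  T: [ 1 -1  0 -1]
  Θ: [ 0  0  1  0]
  [T]: (-1)·1+(-2)·-1+(2)·-1 = -1
  [Θ]: (-1)·0+(-2)·0+(2)·0 = 0
⇒ T^-1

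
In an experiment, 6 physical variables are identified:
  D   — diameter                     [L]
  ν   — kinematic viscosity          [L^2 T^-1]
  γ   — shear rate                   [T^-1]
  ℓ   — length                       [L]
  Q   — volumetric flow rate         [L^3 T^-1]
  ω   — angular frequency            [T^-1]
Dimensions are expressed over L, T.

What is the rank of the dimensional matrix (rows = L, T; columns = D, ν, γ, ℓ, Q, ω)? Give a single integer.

2

Write exponents as rows L,T / cols D,ν,γ,ℓ,Q,ω:
  L: [ 1  2  0  1  3  0]
  T: [ 0 -1 -1  0 -1 -1]
Echelon form has 2 nonzero rows (pivots: D,ν)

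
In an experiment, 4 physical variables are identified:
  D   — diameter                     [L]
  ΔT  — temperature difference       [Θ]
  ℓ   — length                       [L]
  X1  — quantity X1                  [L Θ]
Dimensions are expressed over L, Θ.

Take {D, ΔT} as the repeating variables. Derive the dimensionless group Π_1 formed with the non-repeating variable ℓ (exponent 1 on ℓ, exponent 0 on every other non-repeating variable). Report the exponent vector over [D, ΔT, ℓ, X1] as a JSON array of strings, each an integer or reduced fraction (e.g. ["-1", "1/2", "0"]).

Dimensional matrix (L×Θ by D×ΔT×ℓ×X1):
  L: [ 1  0  1  1]
  Θ: [ 0  1  0  1]
RREF → pivots at {D,ΔT} ⇒ r = 2
Repeat: D,ΔT; free: ℓ,X1
RREF:
  r0: [   1    0    1    1]
  r1: [   0    1    0    1]
Fix exponent of ℓ at 1, X1 at 0; solve each RREF row for its pivot's exponent:
  r0: exp(D) + (1)·1 = 0 ⇒ exp(D) = -1
  r1: exp(ΔT) + (0)·1 = 0 ⇒ exp(ΔT) = 0
Π_1 = D^-1 · ℓ

["-1", "0", "1", "0"]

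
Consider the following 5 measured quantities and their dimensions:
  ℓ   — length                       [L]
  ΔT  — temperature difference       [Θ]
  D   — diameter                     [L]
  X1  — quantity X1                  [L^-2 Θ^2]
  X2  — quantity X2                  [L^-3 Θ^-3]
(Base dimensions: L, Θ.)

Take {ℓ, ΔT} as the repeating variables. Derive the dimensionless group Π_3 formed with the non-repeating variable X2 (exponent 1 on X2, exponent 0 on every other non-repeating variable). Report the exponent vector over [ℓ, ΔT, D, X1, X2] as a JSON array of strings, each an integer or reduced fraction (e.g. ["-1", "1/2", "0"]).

["3", "3", "0", "0", "1"]

Exponent matrix [L,Θ] × [ℓ,ΔT,D,X1,X2]:
  L: [ 1  0  1 -2 -3]
  Θ: [ 0  1  0  2 -3]
Row reduction gives pivot columns ℓ,ΔT; rank = 2
Pivot set = {ℓ,ΔT}, free = {D,X1,X2}
RREF:
  r0: [   1    0    1   -2   -3]
  r1: [   0    1    0    2   -3]
Fix exponent of X2 at 1, D at 0, X1 at 0; solve each RREF row for its pivot's exponent:
  r0: exp(ℓ) + (-3)·1 = 0 ⇒ exp(ℓ) = 3
  r1: exp(ΔT) + (-3)·1 = 0 ⇒ exp(ΔT) = 3
Π_3 = ℓ^3 · ΔT^3 · X2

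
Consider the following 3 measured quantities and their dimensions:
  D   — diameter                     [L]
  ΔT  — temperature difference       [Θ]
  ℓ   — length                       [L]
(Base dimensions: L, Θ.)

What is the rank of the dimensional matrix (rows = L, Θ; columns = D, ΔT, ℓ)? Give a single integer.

2

Dimensional matrix (L×Θ by D×ΔT×ℓ):
  L: [ 1  0  1]
  Θ: [ 0  1  0]
Echelon form has 2 nonzero rows (pivots: D,ΔT)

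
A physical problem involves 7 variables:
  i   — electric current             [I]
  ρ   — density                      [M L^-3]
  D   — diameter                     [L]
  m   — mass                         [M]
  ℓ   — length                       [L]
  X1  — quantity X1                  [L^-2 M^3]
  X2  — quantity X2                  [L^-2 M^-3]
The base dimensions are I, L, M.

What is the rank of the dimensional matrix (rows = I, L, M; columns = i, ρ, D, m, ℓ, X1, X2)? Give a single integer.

3

Exponent matrix [I,L,M] × [i,ρ,D,m,ℓ,X1,X2]:
  I: [ 1  0  0  0  0  0  0]
  L: [ 0 -3  1  0  1 -2 -2]
  M: [ 0  1  0  1  0  3 -3]
Row reduction gives pivot columns i,ρ,D; rank = 3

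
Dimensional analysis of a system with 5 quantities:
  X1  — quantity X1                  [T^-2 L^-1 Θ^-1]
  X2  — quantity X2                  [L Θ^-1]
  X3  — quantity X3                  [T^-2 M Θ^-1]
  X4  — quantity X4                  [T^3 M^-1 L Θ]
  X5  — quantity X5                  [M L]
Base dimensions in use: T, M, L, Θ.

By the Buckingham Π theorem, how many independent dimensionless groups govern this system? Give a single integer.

Exponent matrix [T,M,L,Θ] × [X1,X2,X3,X4,X5]:
  T: [-2  0 -2  3  0]
  M: [ 0  0  1 -1  1]
  L: [-1  1  0  1  1]
  Θ: [-1 -1 -1  1  0]
Echelon form has 3 nonzero rows (pivots: X1,X2,X3)
n=5, r=3 ⇒ 2 dimensionless groups

2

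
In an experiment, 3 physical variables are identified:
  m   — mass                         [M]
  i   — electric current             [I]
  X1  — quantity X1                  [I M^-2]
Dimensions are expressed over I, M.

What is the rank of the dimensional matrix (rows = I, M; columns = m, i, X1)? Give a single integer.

2

Exponent matrix [I,M] × [m,i,X1]:
  I: [ 0  1  1]
  M: [ 1  0 -2]
RREF → pivots at {m,i} ⇒ r = 2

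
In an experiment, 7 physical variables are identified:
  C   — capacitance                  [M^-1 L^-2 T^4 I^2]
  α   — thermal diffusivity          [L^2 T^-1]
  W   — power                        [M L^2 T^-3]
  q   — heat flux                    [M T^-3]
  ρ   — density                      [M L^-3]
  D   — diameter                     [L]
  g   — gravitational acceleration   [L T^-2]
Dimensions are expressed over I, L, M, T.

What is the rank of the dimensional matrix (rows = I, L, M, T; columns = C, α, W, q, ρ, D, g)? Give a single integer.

4

Write exponents as rows I,L,M,T / cols C,α,W,q,ρ,D,g:
  I: [ 2  0  0  0  0  0  0]
  L: [-2  2  2  0 -3  1  1]
  M: [-1  0  1  1  1  0  0]
  T: [ 4 -1 -3 -3  0  0 -2]
Echelon form has 4 nonzero rows (pivots: C,α,W,q)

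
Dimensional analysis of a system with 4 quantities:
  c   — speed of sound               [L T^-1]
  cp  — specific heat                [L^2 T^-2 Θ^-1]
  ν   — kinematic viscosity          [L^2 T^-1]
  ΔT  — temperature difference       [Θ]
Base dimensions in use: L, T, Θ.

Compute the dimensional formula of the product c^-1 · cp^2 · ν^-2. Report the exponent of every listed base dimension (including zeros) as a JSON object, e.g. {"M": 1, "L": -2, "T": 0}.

{"L": -1, "T": -1, "Θ": -2}

Dimensional matrix (L×T×Θ by c×cp×ν×ΔT):
  L: [ 1  2  2  0]
  T: [-1 -2 -1  0]
  Θ: [ 0 -1  0  1]
  [L]: (-1)·1+(2)·2+(-2)·2 = -1
  [T]: (-1)·-1+(2)·-2+(-2)·-1 = -1
  [Θ]: (-1)·0+(2)·-1+(-2)·0 = -2
⇒ L^-1 T^-1 Θ^-2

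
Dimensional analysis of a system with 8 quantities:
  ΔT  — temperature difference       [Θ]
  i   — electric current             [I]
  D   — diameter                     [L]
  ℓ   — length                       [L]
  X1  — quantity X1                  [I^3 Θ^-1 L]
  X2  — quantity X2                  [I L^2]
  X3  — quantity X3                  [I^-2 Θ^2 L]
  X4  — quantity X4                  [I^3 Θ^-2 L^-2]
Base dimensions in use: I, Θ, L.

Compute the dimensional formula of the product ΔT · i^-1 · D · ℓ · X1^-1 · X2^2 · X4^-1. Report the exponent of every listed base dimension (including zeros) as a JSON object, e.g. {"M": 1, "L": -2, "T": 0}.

Write exponents as rows I,Θ,L / cols ΔT,i,D,ℓ,X1,X2,X3,X4:
  I: [ 0  1  0  0  3  1 -2  3]
  Θ: [ 1  0  0  0 -1  0  2 -2]
  L: [ 0  0  1  1  1  2  1 -2]
  [I]: (1)·0+(-1)·1+(1)·0+(1)·0+(-1)·3+(2)·1+(-1)·3 = -5
  [Θ]: (1)·1+(-1)·0+(1)·0+(1)·0+(-1)·-1+(2)·0+(-1)·-2 = 4
  [L]: (1)·0+(-1)·0+(1)·1+(1)·1+(-1)·1+(2)·2+(-1)·-2 = 7
⇒ I^-5 Θ^4 L^7

{"I": -5, "Θ": 4, "L": 7}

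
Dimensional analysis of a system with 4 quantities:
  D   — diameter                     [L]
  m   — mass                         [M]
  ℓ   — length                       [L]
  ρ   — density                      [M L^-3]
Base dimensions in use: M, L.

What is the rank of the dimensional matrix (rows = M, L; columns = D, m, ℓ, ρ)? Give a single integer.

2

Dimensional matrix (M×L by D×m×ℓ×ρ):
  M: [ 0  1  0  1]
  L: [ 1  0  1 -3]
Row reduction gives pivot columns D,m; rank = 2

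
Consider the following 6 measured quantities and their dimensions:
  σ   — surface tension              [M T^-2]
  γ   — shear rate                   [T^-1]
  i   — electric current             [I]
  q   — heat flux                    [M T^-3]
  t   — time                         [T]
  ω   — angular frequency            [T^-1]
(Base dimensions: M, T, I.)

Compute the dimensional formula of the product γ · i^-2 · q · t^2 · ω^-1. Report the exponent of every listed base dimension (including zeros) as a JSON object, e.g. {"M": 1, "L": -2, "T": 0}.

{"M": 1, "T": -1, "I": -2}

Dimensional matrix (M×T×I by σ×γ×i×q×t×ω):
  M: [ 1  0  0  1  0  0]
  T: [-2 -1  0 -3  1 -1]
  I: [ 0  0  1  0  0  0]
  [M]: (1)·0+(-2)·0+(1)·1+(2)·0+(-1)·0 = 1
  [T]: (1)·-1+(-2)·0+(1)·-3+(2)·1+(-1)·-1 = -1
  [I]: (1)·0+(-2)·1+(1)·0+(2)·0+(-1)·0 = -2
⇒ M T^-1 I^-2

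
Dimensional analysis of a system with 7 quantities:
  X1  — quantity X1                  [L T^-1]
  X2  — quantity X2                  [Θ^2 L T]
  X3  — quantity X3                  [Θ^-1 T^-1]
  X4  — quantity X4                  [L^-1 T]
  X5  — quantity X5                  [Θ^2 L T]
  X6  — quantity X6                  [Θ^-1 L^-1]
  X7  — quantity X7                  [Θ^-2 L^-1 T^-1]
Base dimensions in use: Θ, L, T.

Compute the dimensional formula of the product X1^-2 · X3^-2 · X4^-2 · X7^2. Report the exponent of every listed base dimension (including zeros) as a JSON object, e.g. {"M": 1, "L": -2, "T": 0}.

{"Θ": -2, "L": -2, "T": 0}

Write exponents as rows Θ,L,T / cols X1,X2,X3,X4,X5,X6,X7:
  Θ: [ 0  2 -1  0  2 -1 -2]
  L: [ 1  1  0 -1  1 -1 -1]
  T: [-1  1 -1  1  1  0 -1]
  [Θ]: (-2)·0+(-2)·-1+(-2)·0+(2)·-2 = -2
  [L]: (-2)·1+(-2)·0+(-2)·-1+(2)·-1 = -2
  [T]: (-2)·-1+(-2)·-1+(-2)·1+(2)·-1 = 0
⇒ Θ^-2 L^-2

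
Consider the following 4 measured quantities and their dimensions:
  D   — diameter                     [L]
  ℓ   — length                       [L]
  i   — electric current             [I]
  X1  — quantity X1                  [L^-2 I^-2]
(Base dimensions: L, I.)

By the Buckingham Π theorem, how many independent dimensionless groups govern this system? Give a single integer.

Write exponents as rows L,I / cols D,ℓ,i,X1:
  L: [ 1  1  0 -2]
  I: [ 0  0  1 -2]
RREF → pivots at {D,i} ⇒ r = 2
4 vars − rank 2 = 2 Π groups

2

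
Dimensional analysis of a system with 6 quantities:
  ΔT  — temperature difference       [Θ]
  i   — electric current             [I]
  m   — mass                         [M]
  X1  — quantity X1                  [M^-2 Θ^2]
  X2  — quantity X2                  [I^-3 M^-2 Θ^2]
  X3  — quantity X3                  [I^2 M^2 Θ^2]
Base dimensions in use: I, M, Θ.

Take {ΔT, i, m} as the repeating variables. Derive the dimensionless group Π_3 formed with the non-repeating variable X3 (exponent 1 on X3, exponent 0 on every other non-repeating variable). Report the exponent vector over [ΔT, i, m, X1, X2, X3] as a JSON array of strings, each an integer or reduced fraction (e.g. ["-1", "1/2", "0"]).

Dimensional matrix (I×M×Θ by ΔT×i×m×X1×X2×X3):
  I: [ 0  1  0  0 -3  2]
  M: [ 0  0  1 -2 -2  2]
  Θ: [ 1  0  0  2  2  2]
Echelon form has 3 nonzero rows (pivots: ΔT,i,m)
Pivot set = {ΔT,i,m}, free = {X1,X2,X3}
RREF:
  r0: [   1    0    0    2    2    2]
  r1: [   0    1    0    0   -3    2]
  r2: [   0    0    1   -2   -2    2]
Fix exponent of X3 at 1, X1 at 0, X2 at 0; solve each RREF row for its pivot's exponent:
  r0: exp(ΔT) + (2)·1 = 0 ⇒ exp(ΔT) = -2
  r1: exp(i) + (2)·1 = 0 ⇒ exp(i) = -2
  r2: exp(m) + (2)·1 = 0 ⇒ exp(m) = -2
Π_3 = ΔT^-2 · i^-2 · m^-2 · X3

["-2", "-2", "-2", "0", "0", "1"]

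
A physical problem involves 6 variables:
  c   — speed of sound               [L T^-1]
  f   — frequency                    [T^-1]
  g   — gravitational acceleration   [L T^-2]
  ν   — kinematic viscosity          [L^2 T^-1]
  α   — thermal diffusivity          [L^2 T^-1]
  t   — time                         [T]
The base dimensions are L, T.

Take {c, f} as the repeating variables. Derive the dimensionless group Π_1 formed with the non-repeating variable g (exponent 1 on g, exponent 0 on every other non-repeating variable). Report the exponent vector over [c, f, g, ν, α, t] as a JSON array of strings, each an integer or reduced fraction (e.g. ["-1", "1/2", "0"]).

["-1", "-1", "1", "0", "0", "0"]

Exponent matrix [L,T] × [c,f,g,ν,α,t]:
  L: [ 1  0  1  2  2  0]
  T: [-1 -1 -2 -1 -1  1]
Row reduction gives pivot columns c,f; rank = 2
Pivot set = {c,f}, free = {g,ν,α,t}
RREF:
  r0: [   1    0    1    2    2    0]
  r1: [   0    1    1   -1   -1   -1]
Fix exponent of g at 1, ν at 0, α at 0, t at 0; solve each RREF row for its pivot's exponent:
  r0: exp(c) + (1)·1 = 0 ⇒ exp(c) = -1
  r1: exp(f) + (1)·1 = 0 ⇒ exp(f) = -1
Π_1 = c^-1 · f^-1 · g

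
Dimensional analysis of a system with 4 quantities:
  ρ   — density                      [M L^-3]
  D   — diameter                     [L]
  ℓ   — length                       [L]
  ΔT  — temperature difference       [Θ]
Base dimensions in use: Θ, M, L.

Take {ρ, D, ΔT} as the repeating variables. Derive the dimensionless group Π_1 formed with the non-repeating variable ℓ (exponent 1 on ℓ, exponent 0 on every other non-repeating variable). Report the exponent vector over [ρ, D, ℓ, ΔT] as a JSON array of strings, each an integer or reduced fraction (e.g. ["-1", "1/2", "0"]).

["0", "-1", "1", "0"]

Dimensional matrix (Θ×M×L by ρ×D×ℓ×ΔT):
  Θ: [ 0  0  0  1]
  M: [ 1  0  0  0]
  L: [-3  1  1  0]
Row reduction gives pivot columns ρ,D,ΔT; rank = 3
Pivot set = {ρ,D,ΔT}, free = {ℓ}
RREF:
  r0: [   1    0    0    0]
  r1: [   0    1    1    0]
  r2: [   0    0    0    1]
Fix exponent of ℓ at 1; solve each RREF row for its pivot's exponent:
  r0: exp(ρ) + (0)·1 = 0 ⇒ exp(ρ) = 0
  r1: exp(D) + (1)·1 = 0 ⇒ exp(D) = -1
  r2: exp(ΔT) + (0)·1 = 0 ⇒ exp(ΔT) = 0
Π_1 = D^-1 · ℓ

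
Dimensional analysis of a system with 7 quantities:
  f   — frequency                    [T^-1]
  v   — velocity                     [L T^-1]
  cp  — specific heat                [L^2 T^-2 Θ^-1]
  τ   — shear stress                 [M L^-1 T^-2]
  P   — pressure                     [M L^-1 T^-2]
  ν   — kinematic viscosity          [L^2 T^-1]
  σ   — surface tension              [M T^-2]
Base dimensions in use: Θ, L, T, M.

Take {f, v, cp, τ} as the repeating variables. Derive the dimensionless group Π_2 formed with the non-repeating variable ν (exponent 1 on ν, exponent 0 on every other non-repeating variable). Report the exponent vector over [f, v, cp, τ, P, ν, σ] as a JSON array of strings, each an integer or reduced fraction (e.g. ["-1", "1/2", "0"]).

["1", "-2", "0", "0", "0", "1", "0"]

Dimensional matrix (Θ×L×T×M by f×v×cp×τ×P×ν×σ):
  Θ: [ 0  0 -1  0  0  0  0]
  L: [ 0  1  2 -1 -1  2  0]
  T: [-1 -1 -2 -2 -2 -1 -2]
  M: [ 0  0  0  1  1  0  1]
Echelon form has 4 nonzero rows (pivots: f,v,cp,τ)
Pivot set = {f,v,cp,τ}, free = {P,ν,σ}
RREF:
  r0: [   1    0    0    0    0   -1   -1]
  r1: [   0    1    0    0    0    2    1]
  r2: [   0    0    1    0    0    0    0]
  r3: [   0    0    0    1    1    0    1]
Fix exponent of ν at 1, P at 0, σ at 0; solve each RREF row for its pivot's exponent:
  r0: exp(f) + (-1)·1 = 0 ⇒ exp(f) = 1
  r1: exp(v) + (2)·1 = 0 ⇒ exp(v) = -2
  r2: exp(cp) + (0)·1 = 0 ⇒ exp(cp) = 0
  r3: exp(τ) + (0)·1 = 0 ⇒ exp(τ) = 0
Π_2 = f · v^-2 · ν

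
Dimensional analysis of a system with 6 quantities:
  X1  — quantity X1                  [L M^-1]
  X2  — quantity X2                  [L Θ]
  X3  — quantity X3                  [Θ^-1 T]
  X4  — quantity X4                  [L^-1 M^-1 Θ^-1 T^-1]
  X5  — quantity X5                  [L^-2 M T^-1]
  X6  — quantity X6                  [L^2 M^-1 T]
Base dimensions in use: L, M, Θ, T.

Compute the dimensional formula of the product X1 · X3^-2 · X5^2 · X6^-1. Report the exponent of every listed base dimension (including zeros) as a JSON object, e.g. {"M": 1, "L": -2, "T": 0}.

{"L": -5, "M": 2, "Θ": 2, "T": -5}

Exponent matrix [L,M,Θ,T] × [X1,X2,X3,X4,X5,X6]:
  L: [ 1  1  0 -1 -2  2]
  M: [-1  0  0 -1  1 -1]
  Θ: [ 0  1 -1 -1  0  0]
  T: [ 0  0  1 -1 -1  1]
  [L]: (1)·1+(-2)·0+(2)·-2+(-1)·2 = -5
  [M]: (1)·-1+(-2)·0+(2)·1+(-1)·-1 = 2
  [Θ]: (1)·0+(-2)·-1+(2)·0+(-1)·0 = 2
  [T]: (1)·0+(-2)·1+(2)·-1+(-1)·1 = -5
⇒ L^-5 M^2 Θ^2 T^-5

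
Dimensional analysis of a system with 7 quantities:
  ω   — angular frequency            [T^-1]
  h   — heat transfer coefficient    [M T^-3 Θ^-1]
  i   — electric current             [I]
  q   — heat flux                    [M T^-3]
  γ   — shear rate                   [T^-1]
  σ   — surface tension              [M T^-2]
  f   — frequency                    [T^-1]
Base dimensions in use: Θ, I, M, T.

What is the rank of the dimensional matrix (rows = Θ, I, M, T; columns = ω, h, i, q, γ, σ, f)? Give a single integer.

4

Write exponents as rows Θ,I,M,T / cols ω,h,i,q,γ,σ,f:
  Θ: [ 0 -1  0  0  0  0  0]
  I: [ 0  0  1  0  0  0  0]
  M: [ 0  1  0  1  0  1  0]
  T: [-1 -3  0 -3 -1 -2 -1]
Echelon form has 4 nonzero rows (pivots: ω,h,i,q)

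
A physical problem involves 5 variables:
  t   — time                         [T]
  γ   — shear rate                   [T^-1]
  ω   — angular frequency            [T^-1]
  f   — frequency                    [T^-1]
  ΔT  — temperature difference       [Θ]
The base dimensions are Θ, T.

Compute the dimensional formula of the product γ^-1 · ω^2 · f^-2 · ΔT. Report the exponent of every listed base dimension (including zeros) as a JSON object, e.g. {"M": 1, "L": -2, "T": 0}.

Write exponents as rows Θ,T / cols t,γ,ω,f,ΔT:
  Θ: [ 0  0  0  0  1]
  T: [ 1 -1 -1 -1  0]
  [Θ]: (-1)·0+(2)·0+(-2)·0+(1)·1 = 1
  [T]: (-1)·-1+(2)·-1+(-2)·-1+(1)·0 = 1
⇒ Θ T

{"Θ": 1, "T": 1}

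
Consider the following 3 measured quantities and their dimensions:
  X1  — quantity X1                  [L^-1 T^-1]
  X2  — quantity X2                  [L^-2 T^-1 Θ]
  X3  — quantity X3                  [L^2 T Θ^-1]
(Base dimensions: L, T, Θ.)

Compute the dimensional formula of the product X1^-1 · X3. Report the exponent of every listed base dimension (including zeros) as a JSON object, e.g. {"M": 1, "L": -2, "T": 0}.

{"L": 3, "T": 2, "Θ": -1}

Exponent matrix [L,T,Θ] × [X1,X2,X3]:
  L: [-1 -2  2]
  T: [-1 -1  1]
  Θ: [ 0  1 -1]
  [L]: (-1)·-1+(1)·2 = 3
  [T]: (-1)·-1+(1)·1 = 2
  [Θ]: (-1)·0+(1)·-1 = -1
⇒ L^3 T^2 Θ^-1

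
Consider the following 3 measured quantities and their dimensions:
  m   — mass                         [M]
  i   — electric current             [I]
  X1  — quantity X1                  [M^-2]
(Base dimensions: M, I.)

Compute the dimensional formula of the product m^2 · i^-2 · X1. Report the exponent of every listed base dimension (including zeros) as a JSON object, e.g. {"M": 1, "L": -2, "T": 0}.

Exponent matrix [M,I] × [m,i,X1]:
  M: [ 1  0 -2]
  I: [ 0  1  0]
  [M]: (2)·1+(-2)·0+(1)·-2 = 0
  [I]: (2)·0+(-2)·1+(1)·0 = -2
⇒ I^-2

{"M": 0, "I": -2}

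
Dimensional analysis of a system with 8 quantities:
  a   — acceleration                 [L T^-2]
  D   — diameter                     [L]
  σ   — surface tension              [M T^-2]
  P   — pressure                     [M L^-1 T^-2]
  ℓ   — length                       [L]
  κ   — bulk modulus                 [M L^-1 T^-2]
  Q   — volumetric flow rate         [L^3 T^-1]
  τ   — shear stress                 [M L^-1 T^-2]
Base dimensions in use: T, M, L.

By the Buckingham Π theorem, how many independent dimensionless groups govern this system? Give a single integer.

5

Dimensional matrix (T×M×L by a×D×σ×P×ℓ×κ×Q×τ):
  T: [-2  0 -2 -2  0 -2 -1 -2]
  M: [ 0  0  1  1  0  1  0  1]
  L: [ 1  1  0 -1  1 -1  3 -1]
Echelon form has 3 nonzero rows (pivots: a,D,σ)
n=8, r=3 ⇒ 5 dimensionless groups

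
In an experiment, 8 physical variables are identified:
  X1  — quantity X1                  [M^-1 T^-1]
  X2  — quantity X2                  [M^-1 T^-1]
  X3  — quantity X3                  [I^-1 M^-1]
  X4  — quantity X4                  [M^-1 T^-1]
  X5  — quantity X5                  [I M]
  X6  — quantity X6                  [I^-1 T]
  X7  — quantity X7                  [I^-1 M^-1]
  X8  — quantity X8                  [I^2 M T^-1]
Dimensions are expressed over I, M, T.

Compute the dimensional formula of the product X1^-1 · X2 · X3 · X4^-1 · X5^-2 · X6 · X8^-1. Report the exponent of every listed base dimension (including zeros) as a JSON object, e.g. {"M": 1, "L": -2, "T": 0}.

Dimensional matrix (I×M×T by X1×X2×X3×X4×X5×X6×X7×X8):
  I: [ 0  0 -1  0  1 -1 -1  2]
  M: [-1 -1 -1 -1  1  0 -1  1]
  T: [-1 -1  0 -1  0  1  0 -1]
  [I]: (-1)·0+(1)·0+(1)·-1+(-1)·0+(-2)·1+(1)·-1+(-1)·2 = -6
  [M]: (-1)·-1+(1)·-1+(1)·-1+(-1)·-1+(-2)·1+(1)·0+(-1)·1 = -3
  [T]: (-1)·-1+(1)·-1+(1)·0+(-1)·-1+(-2)·0+(1)·1+(-1)·-1 = 3
⇒ I^-6 M^-3 T^3

{"I": -6, "M": -3, "T": 3}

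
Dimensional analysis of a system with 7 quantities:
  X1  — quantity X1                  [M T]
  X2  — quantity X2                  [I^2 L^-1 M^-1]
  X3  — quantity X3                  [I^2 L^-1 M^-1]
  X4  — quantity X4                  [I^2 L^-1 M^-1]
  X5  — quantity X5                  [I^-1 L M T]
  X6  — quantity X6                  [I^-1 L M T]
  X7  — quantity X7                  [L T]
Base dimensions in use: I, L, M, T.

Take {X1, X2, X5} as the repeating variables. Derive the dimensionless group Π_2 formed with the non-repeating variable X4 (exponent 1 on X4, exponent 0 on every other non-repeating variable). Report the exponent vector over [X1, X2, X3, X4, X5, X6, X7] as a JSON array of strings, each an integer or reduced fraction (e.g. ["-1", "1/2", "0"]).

Write exponents as rows I,L,M,T / cols X1,X2,X3,X4,X5,X6,X7:
  I: [ 0  2  2  2 -1 -1  0]
  L: [ 0 -1 -1 -1  1  1  1]
  M: [ 1 -1 -1 -1  1  1  0]
  T: [ 1  0  0  0  1  1  1]
Echelon form has 3 nonzero rows (pivots: X1,X2,X5)
Pivot set = {X1,X2,X5}, free = {X3,X4,X6,X7}
RREF:
  r0: [   1    0    0    0    0    0   -1]
  r1: [   0    1    1    1    0    0    1]
  r2: [   0    0    0    0    1    1    2]
  r3: [   0    0    0    0    0    0    0]
Fix exponent of X4 at 1, X3 at 0, X6 at 0, X7 at 0; solve each RREF row for its pivot's exponent:
  r0: exp(X1) + (0)·1 = 0 ⇒ exp(X1) = 0
  r1: exp(X2) + (1)·1 = 0 ⇒ exp(X2) = -1
  r2: exp(X5) + (0)·1 = 0 ⇒ exp(X5) = 0
Π_2 = X2^-1 · X4

["0", "-1", "0", "1", "0", "0", "0"]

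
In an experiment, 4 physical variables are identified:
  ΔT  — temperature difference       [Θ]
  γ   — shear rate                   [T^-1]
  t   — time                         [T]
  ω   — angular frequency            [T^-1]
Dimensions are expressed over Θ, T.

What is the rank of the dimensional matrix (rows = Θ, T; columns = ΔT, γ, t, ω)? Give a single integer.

2

Write exponents as rows Θ,T / cols ΔT,γ,t,ω:
  Θ: [ 1  0  0  0]
  T: [ 0 -1  1 -1]
RREF → pivots at {ΔT,γ} ⇒ r = 2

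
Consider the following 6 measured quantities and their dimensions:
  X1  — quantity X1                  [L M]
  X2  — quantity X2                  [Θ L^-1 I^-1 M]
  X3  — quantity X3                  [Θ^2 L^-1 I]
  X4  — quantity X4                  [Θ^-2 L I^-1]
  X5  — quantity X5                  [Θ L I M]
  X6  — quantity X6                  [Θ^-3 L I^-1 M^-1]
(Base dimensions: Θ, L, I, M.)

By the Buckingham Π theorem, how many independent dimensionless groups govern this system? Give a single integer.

3

Write exponents as rows Θ,L,I,M / cols X1,X2,X3,X4,X5,X6:
  Θ: [ 0  1  2 -2  1 -3]
  L: [ 1 -1 -1  1  1  1]
  I: [ 0 -1  1 -1  1 -1]
  M: [ 1  1  0  0  1 -1]
RREF → pivots at {X1,X2,X3} ⇒ r = 3
Π count = n − r = 6 − 3 = 3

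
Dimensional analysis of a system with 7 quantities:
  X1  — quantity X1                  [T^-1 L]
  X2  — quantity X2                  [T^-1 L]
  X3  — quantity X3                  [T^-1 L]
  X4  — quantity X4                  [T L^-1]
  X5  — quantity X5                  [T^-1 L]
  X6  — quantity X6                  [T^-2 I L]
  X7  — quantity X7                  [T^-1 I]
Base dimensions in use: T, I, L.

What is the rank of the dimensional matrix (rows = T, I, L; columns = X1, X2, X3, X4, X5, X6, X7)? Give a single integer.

Write exponents as rows T,I,L / cols X1,X2,X3,X4,X5,X6,X7:
  T: [-1 -1 -1  1 -1 -2 -1]
  I: [ 0  0  0  0  0  1  1]
  L: [ 1  1  1 -1  1  1  0]
Echelon form has 2 nonzero rows (pivots: X1,X6)

2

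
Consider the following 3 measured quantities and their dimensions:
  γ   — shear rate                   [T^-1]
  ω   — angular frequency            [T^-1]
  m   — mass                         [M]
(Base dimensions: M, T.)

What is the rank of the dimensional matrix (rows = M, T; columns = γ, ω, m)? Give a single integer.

Write exponents as rows M,T / cols γ,ω,m:
  M: [ 0  0  1]
  T: [-1 -1  0]
Row reduction gives pivot columns γ,m; rank = 2

2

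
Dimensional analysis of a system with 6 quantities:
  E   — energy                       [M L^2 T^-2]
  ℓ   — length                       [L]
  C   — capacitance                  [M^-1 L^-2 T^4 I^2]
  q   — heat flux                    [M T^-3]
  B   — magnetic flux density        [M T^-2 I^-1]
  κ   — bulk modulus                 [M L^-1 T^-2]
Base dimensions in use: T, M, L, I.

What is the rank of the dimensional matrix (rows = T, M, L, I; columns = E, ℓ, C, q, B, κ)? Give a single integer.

Exponent matrix [T,M,L,I] × [E,ℓ,C,q,B,κ]:
  T: [-2  0  4 -3 -2 -2]
  M: [ 1  0 -1  1  1  1]
  L: [ 2  1 -2  0  0 -1]
  I: [ 0  0  2  0 -1  0]
Row reduction gives pivot columns E,ℓ,C,q; rank = 4

4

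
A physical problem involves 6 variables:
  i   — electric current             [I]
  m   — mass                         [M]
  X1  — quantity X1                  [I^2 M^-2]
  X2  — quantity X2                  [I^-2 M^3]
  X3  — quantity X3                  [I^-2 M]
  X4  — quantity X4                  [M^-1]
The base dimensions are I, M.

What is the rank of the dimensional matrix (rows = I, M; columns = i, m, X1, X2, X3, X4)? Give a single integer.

2

Write exponents as rows I,M / cols i,m,X1,X2,X3,X4:
  I: [ 1  0  2 -2 -2  0]
  M: [ 0  1 -2  3  1 -1]
Echelon form has 2 nonzero rows (pivots: i,m)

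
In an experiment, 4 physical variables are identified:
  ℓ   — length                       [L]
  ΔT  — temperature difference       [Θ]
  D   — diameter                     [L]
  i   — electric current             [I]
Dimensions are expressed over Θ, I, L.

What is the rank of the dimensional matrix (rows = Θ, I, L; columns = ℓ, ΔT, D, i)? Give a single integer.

3

Dimensional matrix (Θ×I×L by ℓ×ΔT×D×i):
  Θ: [ 0  1  0  0]
  I: [ 0  0  0  1]
  L: [ 1  0  1  0]
Echelon form has 3 nonzero rows (pivots: ℓ,ΔT,i)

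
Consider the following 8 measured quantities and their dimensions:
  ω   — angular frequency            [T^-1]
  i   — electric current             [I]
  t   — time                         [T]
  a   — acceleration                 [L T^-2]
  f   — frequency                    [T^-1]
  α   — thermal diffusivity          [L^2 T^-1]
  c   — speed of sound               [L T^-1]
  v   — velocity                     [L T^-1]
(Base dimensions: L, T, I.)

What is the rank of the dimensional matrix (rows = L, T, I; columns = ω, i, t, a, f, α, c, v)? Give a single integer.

3

Dimensional matrix (L×T×I by ω×i×t×a×f×α×c×v):
  L: [ 0  0  0  1  0  2  1  1]
  T: [-1  0  1 -2 -1 -1 -1 -1]
  I: [ 0  1  0  0  0  0  0  0]
Row reduction gives pivot columns ω,i,a; rank = 3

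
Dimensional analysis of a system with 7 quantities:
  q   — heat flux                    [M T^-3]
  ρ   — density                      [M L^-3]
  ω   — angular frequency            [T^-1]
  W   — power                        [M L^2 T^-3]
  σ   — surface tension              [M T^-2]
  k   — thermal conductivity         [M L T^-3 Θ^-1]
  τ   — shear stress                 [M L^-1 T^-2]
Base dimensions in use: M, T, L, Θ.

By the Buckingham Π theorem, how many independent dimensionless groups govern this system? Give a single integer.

3

Write exponents as rows M,T,L,Θ / cols q,ρ,ω,W,σ,k,τ:
  M: [ 1  1  0  1  1  1  1]
  T: [-3  0 -1 -3 -2 -3 -2]
  L: [ 0 -3  0  2  0  1 -1]
  Θ: [ 0  0  0  0  0 -1  0]
RREF → pivots at {q,ρ,ω,k} ⇒ r = 4
n=7, r=4 ⇒ 3 dimensionless groups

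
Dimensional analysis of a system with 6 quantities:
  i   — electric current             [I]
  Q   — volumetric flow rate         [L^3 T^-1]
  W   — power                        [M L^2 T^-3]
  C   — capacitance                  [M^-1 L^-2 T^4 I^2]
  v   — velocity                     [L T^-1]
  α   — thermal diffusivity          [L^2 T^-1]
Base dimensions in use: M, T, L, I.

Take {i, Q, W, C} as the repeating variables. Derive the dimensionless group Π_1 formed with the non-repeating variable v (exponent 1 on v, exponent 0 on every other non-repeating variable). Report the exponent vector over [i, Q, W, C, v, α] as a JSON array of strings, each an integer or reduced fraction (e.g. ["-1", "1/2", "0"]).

Exponent matrix [M,T,L,I] × [i,Q,W,C,v,α]:
  M: [ 0  0  1 -1  0  0]
  T: [ 0 -1 -3  4 -1 -1]
  L: [ 0  3  2 -2  1  2]
  I: [ 1  0  0  2  0  0]
RREF → pivots at {i,Q,W,C} ⇒ r = 4
Repeat: i,Q,W,C; free: v,α
RREF:
  r0: [   1    0    0    0  4/3  2/3]
  r1: [   0    1    0    0  1/3  2/3]
  r2: [   0    0    1    0 -2/3 -1/3]
  r3: [   0    0    0    1 -2/3 -1/3]
Fix exponent of v at 1, α at 0; solve each RREF row for its pivot's exponent:
  r0: exp(i) + (4/3)·1 = 0 ⇒ exp(i) = -4/3
  r1: exp(Q) + (1/3)·1 = 0 ⇒ exp(Q) = -1/3
  r2: exp(W) + (-2/3)·1 = 0 ⇒ exp(W) = 2/3
  r3: exp(C) + (-2/3)·1 = 0 ⇒ exp(C) = 2/3
Π_1 = i^(-4/3) · Q^(-1/3) · W^(2/3) · C^(2/3) · v

["-4/3", "-1/3", "2/3", "2/3", "1", "0"]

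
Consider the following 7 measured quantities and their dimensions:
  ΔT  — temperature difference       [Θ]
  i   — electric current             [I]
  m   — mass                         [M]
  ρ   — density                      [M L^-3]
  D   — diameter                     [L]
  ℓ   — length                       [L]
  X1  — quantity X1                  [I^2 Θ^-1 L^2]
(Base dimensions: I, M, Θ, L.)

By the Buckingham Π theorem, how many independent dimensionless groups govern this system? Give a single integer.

Exponent matrix [I,M,Θ,L] × [ΔT,i,m,ρ,D,ℓ,X1]:
  I: [ 0  1  0  0  0  0  2]
  M: [ 0  0  1  1  0  0  0]
  Θ: [ 1  0  0  0  0  0 -1]
  L: [ 0  0  0 -3  1  1  2]
Echelon form has 4 nonzero rows (pivots: ΔT,i,m,ρ)
n=7, r=4 ⇒ 3 dimensionless groups

3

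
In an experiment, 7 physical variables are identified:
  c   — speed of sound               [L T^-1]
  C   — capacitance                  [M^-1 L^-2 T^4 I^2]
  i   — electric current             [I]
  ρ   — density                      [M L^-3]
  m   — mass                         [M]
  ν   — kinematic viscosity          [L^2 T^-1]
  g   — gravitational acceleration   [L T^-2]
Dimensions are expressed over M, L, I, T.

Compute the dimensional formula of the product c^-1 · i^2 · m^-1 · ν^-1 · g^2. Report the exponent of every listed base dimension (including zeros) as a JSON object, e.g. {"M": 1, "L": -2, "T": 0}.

{"M": -1, "L": -1, "I": 2, "T": -2}

Write exponents as rows M,L,I,T / cols c,C,i,ρ,m,ν,g:
  M: [ 0 -1  0  1  1  0  0]
  L: [ 1 -2  0 -3  0  2  1]
  I: [ 0  2  1  0  0  0  0]
  T: [-1  4  0  0  0 -1 -2]
  [M]: (-1)·0+(2)·0+(-1)·1+(-1)·0+(2)·0 = -1
  [L]: (-1)·1+(2)·0+(-1)·0+(-1)·2+(2)·1 = -1
  [I]: (-1)·0+(2)·1+(-1)·0+(-1)·0+(2)·0 = 2
  [T]: (-1)·-1+(2)·0+(-1)·0+(-1)·-1+(2)·-2 = -2
⇒ M^-1 L^-1 I^2 T^-2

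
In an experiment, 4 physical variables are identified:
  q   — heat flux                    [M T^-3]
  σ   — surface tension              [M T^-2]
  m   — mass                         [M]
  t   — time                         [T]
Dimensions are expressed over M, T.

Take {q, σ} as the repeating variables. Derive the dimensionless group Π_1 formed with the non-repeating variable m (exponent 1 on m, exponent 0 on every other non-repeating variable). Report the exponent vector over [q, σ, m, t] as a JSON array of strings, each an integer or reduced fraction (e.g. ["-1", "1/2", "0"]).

Write exponents as rows M,T / cols q,σ,m,t:
  M: [ 1  1  1  0]
  T: [-3 -2  0  1]
RREF → pivots at {q,σ} ⇒ r = 2
Repeat: q,σ; free: m,t
RREF:
  r0: [   1    0   -2   -1]
  r1: [   0    1    3    1]
Fix exponent of m at 1, t at 0; solve each RREF row for its pivot's exponent:
  r0: exp(q) + (-2)·1 = 0 ⇒ exp(q) = 2
  r1: exp(σ) + (3)·1 = 0 ⇒ exp(σ) = -3
Π_1 = q^2 · σ^-3 · m

["2", "-3", "1", "0"]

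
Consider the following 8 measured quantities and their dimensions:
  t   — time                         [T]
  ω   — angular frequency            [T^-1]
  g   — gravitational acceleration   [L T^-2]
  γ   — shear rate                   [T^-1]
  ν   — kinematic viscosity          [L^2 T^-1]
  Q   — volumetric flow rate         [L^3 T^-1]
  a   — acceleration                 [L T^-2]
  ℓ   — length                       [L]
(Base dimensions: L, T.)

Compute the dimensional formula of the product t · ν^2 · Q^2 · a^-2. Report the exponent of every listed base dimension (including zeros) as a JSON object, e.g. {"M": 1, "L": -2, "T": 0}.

{"L": 8, "T": 1}

Write exponents as rows L,T / cols t,ω,g,γ,ν,Q,a,ℓ:
  L: [ 0  0  1  0  2  3  1  1]
  T: [ 1 -1 -2 -1 -1 -1 -2  0]
  [L]: (1)·0+(2)·2+(2)·3+(-2)·1 = 8
  [T]: (1)·1+(2)·-1+(2)·-1+(-2)·-2 = 1
⇒ L^8 T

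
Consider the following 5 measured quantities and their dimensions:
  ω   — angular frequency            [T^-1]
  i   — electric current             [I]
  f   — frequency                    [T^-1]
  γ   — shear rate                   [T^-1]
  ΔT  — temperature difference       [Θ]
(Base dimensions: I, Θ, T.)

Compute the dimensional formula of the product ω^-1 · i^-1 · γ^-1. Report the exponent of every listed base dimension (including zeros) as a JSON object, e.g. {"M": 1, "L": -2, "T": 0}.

Write exponents as rows I,Θ,T / cols ω,i,f,γ,ΔT:
  I: [ 0  1  0  0  0]
  Θ: [ 0  0  0  0  1]
  T: [-1  0 -1 -1  0]
  [I]: (-1)·0+(-1)·1+(-1)·0 = -1
  [Θ]: (-1)·0+(-1)·0+(-1)·0 = 0
  [T]: (-1)·-1+(-1)·0+(-1)·-1 = 2
⇒ I^-1 T^2

{"I": -1, "Θ": 0, "T": 2}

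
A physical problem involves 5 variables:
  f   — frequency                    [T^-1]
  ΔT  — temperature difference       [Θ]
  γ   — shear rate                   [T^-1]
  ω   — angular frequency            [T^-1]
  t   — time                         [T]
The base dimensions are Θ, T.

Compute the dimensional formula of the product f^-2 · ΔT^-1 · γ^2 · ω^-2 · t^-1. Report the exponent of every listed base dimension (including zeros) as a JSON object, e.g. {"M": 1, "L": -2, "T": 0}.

{"Θ": -1, "T": 1}

Write exponents as rows Θ,T / cols f,ΔT,γ,ω,t:
  Θ: [ 0  1  0  0  0]
  T: [-1  0 -1 -1  1]
  [Θ]: (-2)·0+(-1)·1+(2)·0+(-2)·0+(-1)·0 = -1
  [T]: (-2)·-1+(-1)·0+(2)·-1+(-2)·-1+(-1)·1 = 1
⇒ Θ^-1 T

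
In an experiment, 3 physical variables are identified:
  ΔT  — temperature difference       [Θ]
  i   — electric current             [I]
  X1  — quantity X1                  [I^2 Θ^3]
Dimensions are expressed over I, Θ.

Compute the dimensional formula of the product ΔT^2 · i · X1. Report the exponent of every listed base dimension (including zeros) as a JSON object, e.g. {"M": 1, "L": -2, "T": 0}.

Write exponents as rows I,Θ / cols ΔT,i,X1:
  I: [ 0  1  2]
  Θ: [ 1  0  3]
  [I]: (2)·0+(1)·1+(1)·2 = 3
  [Θ]: (2)·1+(1)·0+(1)·3 = 5
⇒ I^3 Θ^5

{"I": 3, "Θ": 5}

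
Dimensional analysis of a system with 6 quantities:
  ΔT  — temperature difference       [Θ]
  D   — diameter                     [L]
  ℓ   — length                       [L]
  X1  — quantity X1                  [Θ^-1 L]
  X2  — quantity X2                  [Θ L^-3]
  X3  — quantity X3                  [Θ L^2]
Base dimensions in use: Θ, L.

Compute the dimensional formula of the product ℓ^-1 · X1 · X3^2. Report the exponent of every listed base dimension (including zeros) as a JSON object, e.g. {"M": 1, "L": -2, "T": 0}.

{"Θ": 1, "L": 4}

Write exponents as rows Θ,L / cols ΔT,D,ℓ,X1,X2,X3:
  Θ: [ 1  0  0 -1  1  1]
  L: [ 0  1  1  1 -3  2]
  [Θ]: (-1)·0+(1)·-1+(2)·1 = 1
  [L]: (-1)·1+(1)·1+(2)·2 = 4
⇒ Θ L^4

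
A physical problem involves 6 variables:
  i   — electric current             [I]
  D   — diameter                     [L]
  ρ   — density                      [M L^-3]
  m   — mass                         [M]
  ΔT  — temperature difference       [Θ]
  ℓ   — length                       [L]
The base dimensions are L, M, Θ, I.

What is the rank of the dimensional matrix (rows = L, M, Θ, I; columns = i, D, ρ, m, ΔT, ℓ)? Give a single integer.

4

Dimensional matrix (L×M×Θ×I by i×D×ρ×m×ΔT×ℓ):
  L: [ 0  1 -3  0  0  1]
  M: [ 0  0  1  1  0  0]
  Θ: [ 0  0  0  0  1  0]
  I: [ 1  0  0  0  0  0]
RREF → pivots at {i,D,ρ,ΔT} ⇒ r = 4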